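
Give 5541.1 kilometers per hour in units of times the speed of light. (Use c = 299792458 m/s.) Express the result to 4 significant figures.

1 kilometer per hour = 9.26567 × 10^-10 times the speed of light.
5541.1 × 9.26567 × 10^-10 ≈ 5.134 × 10^-6 c.

5.134 × 10^-6 c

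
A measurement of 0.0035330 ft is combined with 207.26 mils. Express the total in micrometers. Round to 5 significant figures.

0.0035330 ft = 1076.86 μm and 207.26 mil = 5264.40 μm.
1076.86 + 5264.40 ≈ 6341.3 μm.

6341.3 micrometers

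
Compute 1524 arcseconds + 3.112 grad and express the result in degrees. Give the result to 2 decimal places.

3.22 degrees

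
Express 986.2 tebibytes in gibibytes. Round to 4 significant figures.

1 TiB = 1024.00 gibibytes.
So 986.2 × 1024.00 ≈ 1.010e+6 GiB.

1.010e+6 GiB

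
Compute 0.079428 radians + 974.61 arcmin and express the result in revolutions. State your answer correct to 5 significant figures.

0.057762 revolutions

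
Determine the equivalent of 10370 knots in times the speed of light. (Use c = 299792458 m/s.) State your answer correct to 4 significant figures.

1 kn = 1.71600 × 10^-9 c.
Thus 10370 × 1.71600 × 10^-9 ≈ 1.779 × 10^-5 c.

1.779 × 10^-5 c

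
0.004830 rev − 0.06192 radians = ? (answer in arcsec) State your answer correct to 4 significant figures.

-6512 arcsec

0.004830 rev = 6259.68 arcsec and 0.06192 rad = 12771.9 arcsec.
6259.68 − 12771.9 ≈ -6512 arcsec.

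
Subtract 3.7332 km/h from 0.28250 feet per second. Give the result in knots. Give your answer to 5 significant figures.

-1.8484 knots

0.28250 ft/s = 0.167377 kn and 3.7332 km/h = 2.01577 kn.
0.167377 − 2.01577 ≈ -1.8484 kn.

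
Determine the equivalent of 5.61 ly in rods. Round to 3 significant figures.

1.06e+16 rod

1 light-year = 1.88116e+15 rod.
5.61 × 1.88116e+15 ≈ 1.06e+16 rod.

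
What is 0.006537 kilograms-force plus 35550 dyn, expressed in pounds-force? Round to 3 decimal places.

0.006537 kgf = 0.0144116 lbf and 35550 dyn = 0.0799196 lbf.
0.0144116 + 0.0799196 ≈ 0.094 lbf.

0.094 pounds-force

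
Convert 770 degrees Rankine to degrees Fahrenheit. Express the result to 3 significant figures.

310 °F

°R = °F + 459.67.
Applying the formula gives 310 °F.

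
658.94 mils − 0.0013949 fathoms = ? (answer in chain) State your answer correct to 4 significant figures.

658.94 mil = 0.000831995 chain and 0.0013949 fathom = 0.000126809 chain.
0.000831995 − 0.000126809 ≈ 0.0007052 chain.

0.0007052 chains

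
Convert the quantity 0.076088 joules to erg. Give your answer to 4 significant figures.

760900 ergs

1 J = 1.00000 × 10^7 ergs.
Thus 0.076088 × 1.00000 × 10^7 ≈ 760900 erg.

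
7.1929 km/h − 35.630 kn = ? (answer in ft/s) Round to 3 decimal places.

7.1929 km/h = 6.55521 ft/s and 35.630 kn = 60.1367 ft/s.
6.55521 − 60.1367 ≈ -53.581 ft/s.

-53.581 feet per second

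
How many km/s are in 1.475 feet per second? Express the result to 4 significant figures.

1 ft/s = 0.000304800 kilometers per second.
Thus 1.475 × 0.000304800 ≈ 0.0004496 km/s.

0.0004496 kilometers per second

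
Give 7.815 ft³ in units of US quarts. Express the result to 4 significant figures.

233.8 US qt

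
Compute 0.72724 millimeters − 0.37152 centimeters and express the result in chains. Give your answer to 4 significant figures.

-0.0001485 chains

0.72724 mm = 3.61509e-5 chain and 0.37152 cm = 0.000184681 chain.
3.61509e-5 − 0.000184681 ≈ -0.0001485 chain.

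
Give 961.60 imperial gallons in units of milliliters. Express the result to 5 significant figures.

4.3715 × 10^6 milliliters

1 imperial gallon = 4546.09 mL.
Thus 961.60 × 4546.09 ≈ 4.3715 × 10^6 mL.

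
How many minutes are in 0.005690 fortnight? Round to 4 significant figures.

114.7 min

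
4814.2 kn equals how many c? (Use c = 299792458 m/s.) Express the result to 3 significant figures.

1 kn = 1.71600e-9 c.
So 4814.2 × 1.71600e-9 ≈ 8.26e-6 c.

8.26e-6 c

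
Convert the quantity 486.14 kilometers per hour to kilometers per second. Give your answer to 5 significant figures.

0.13504 km/s

1 kilometer per hour = 0.000277778 kilometers per second.
486.14 × 0.000277778 ≈ 0.13504 km/s.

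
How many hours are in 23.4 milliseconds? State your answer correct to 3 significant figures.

6.50 × 10^-6 h

1 millisecond = 2.77778 × 10^-7 hours.
23.4 × 2.77778 × 10^-7 ≈ 6.50 × 10^-6 h.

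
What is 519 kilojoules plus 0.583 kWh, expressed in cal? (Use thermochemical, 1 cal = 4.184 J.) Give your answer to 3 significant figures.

519 kJ = 124044 cal and 0.583 kWh = 501625 cal.
124044 + 501625 ≈ 626000 cal.

626000 calories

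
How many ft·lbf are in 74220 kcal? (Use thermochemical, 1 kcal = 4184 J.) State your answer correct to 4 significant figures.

2.290e+8 foot-pounds

1 kcal = 3085.96 ft·lbf.
Then 74220 × 3085.96 ≈ 2.290e+8 ft·lbf.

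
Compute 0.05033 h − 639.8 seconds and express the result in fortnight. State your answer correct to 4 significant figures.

-0.0003791 fortnight

0.05033 h = 0.000149792 fortnight and 639.8 s = 0.000528935 fortnight.
0.000149792 − 0.000528935 ≈ -0.0003791 fortnight.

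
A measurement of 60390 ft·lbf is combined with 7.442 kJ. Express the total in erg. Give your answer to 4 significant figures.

8.932 × 10^11 erg

60390 ft·lbf = 8.18778 × 10^11 erg and 7.442 kJ = 7.44200 × 10^10 erg.
8.18778 × 10^11 + 7.44200 × 10^10 ≈ 8.932 × 10^11 erg.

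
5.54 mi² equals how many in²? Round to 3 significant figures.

1 square mile = 4.01449e+9 square inches.
Thus 5.54 × 4.01449e+9 ≈ 2.22e+10 in².

2.22e+10 in²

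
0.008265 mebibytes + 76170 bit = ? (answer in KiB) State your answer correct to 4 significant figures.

17.76 kibibytes

0.008265 MiB = 8.46336 KiB and 76170 bit = 9.29810 KiB.
8.46336 + 9.29810 ≈ 17.76 KiB.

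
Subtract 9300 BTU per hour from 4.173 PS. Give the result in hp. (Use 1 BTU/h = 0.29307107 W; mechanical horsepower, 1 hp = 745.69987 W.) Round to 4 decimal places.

4.173 PS = 4.11591 hp and 9300 BTU/h = 3.65504 hp.
4.11591 − 3.65504 ≈ 0.4609 hp.

0.4609 hp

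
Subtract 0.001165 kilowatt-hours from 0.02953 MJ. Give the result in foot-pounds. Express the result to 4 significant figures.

18690 ft·lbf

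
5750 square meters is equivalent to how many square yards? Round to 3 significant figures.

1 m² = 1.19599 yd².
Thus 5750 × 1.19599 ≈ 6880 yd².

6880 yd²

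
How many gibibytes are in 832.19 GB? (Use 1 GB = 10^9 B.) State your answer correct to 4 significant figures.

1 gigabyte = 0.931323 GiB.
Thus 832.19 × 0.931323 ≈ 775.0 GiB.

775.0 gibibytes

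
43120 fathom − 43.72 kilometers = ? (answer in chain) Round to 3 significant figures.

43120 fathom = 3920.00 chain and 43.72 km = 2173.31 chain.
3920.00 − 2173.31 ≈ 1750 chain.

1750 chains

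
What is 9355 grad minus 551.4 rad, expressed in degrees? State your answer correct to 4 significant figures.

9355 grad = 8419.50 ° and 551.4 rad = 31592.9 °.
8419.50 − 31592.9 ≈ -23170 °.

-23170 °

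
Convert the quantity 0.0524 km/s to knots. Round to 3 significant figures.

102 knots

1 kilometer per second = 1943.84 kn.
Then 0.0524 × 1943.84 ≈ 102 kn.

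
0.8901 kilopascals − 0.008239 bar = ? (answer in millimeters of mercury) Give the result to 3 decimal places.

0.497 mmHg

0.8901 kPa = 6.67630 mmHg and 0.008239 bar = 6.17976 mmHg.
6.67630 − 6.17976 ≈ 0.497 mmHg.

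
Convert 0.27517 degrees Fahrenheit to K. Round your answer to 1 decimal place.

K = (°F + 459.67) × 5/9.
Applying the formula gives 255.5 K.

255.5 K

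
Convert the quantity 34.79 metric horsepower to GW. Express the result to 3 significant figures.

1 PS = 7.35499 × 10^-7 GW.
34.79 × 7.35499 × 10^-7 ≈ 2.56 × 10^-5 GW.

2.56 × 10^-5 GW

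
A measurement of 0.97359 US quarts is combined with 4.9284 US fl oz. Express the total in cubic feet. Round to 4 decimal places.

0.0377 cubic feet

0.97359 US qt = 0.0325375 ft³ and 4.9284 US fl oz = 0.00514712 ft³.
0.0325375 + 0.00514712 ≈ 0.0377 ft³.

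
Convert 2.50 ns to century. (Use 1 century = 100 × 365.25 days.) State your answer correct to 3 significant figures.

1 ns = 3.16881e-19 century.
2.50 × 3.16881e-19 ≈ 7.92e-19 century.

7.92e-19 century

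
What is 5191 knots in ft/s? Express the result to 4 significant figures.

8761 ft/s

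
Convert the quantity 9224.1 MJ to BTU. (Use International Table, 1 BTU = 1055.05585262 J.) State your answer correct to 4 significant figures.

8.743e+6 BTU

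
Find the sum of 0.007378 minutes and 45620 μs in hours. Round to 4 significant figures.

0.007378 min = 0.000122967 h and 45620 μs = 1.26722e-5 h.
0.000122967 + 1.26722e-5 ≈ 0.0001356 h.

0.0001356 h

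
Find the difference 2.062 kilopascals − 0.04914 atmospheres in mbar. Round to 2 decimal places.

-29.17 mbar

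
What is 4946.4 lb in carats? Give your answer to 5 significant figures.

1.1218 × 10^7 carats

1 lb = 2267.96 ct.
Thus 4946.4 × 2267.96 ≈ 1.1218 × 10^7 ct.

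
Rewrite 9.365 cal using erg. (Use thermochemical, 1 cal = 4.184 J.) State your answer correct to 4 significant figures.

3.918e+8 erg

1 cal = 4.18400e+7 ergs.
Thus 9.365 × 4.18400e+7 ≈ 3.918e+8 erg.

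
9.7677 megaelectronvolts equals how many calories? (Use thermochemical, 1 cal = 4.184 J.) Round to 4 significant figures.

3.740 × 10^-13 cal

1 megaelectronvolt = 3.82929 × 10^-14 cal.
So 9.7677 × 3.82929 × 10^-14 ≈ 3.740 × 10^-13 cal.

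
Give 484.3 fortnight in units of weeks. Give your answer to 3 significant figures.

969 weeks

1 fortnight = 2.00000 weeks.
Thus 484.3 × 2.00000 ≈ 969 wk.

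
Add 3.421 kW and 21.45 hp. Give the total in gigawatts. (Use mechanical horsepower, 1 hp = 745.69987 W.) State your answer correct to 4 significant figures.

1.942e-5 GW

3.421 kW = 3.42100e-6 GW and 21.45 hp = 1.59953e-5 GW.
3.42100e-6 + 1.59953e-5 ≈ 1.942e-5 GW.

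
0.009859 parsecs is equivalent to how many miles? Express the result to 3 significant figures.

1 pc = 1.91735 × 10^13 miles.
Thus 0.009859 × 1.91735 × 10^13 ≈ 1.89 × 10^11 mi.

1.89 × 10^11 miles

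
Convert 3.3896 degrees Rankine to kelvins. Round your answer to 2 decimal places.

°R = K × 9/5.
Applying the formula gives 1.88 K.

1.88 K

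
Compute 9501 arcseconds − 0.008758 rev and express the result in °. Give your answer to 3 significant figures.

-0.514 °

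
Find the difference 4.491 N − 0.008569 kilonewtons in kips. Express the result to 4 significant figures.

4.491 N = 0.00100962 kip and 0.008569 kN = 0.00192639 kip.
0.00100962 − 0.00192639 ≈ -0.0009168 kip.

-0.0009168 kips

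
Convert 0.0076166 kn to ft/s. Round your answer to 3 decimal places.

0.013 feet per second

1 kn = 1.68781 ft/s.
Thus 0.0076166 × 1.68781 ≈ 0.013 ft/s.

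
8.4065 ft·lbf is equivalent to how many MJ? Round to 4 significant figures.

1 foot-pound = 1.35582e-6 MJ.
Then 8.4065 × 1.35582e-6 ≈ 1.140e-5 MJ.

1.140e-5 megajoules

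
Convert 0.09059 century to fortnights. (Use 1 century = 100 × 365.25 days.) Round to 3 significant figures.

236 fortnight

1 century = 2608.93 fortnight.
Then 0.09059 × 2608.93 ≈ 236 fortnight.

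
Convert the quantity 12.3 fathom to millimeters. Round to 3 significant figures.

22500 mm

1 fathom = 1828.80 millimeters.
12.3 × 1828.80 ≈ 22500 mm.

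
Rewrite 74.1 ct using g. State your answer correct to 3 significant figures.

1 ct = 0.200000 g.
So 74.1 × 0.200000 ≈ 14.8 g.

14.8 grams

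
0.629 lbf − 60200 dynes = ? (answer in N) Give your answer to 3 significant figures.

0.629 lbf = 2.79793 N and 60200 dyn = 0.602000 N.
2.79793 − 0.602000 ≈ 2.20 N.

2.20 newtons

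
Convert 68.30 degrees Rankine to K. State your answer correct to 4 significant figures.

°R = K × 9/5.
Applying the formula gives 37.94 K.

37.94 kelvins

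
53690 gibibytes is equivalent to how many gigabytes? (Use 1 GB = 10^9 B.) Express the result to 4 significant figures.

1 gibibyte = 1.07374 gigabytes.
Thus 53690 × 1.07374 ≈ 57650 GB.

57650 GB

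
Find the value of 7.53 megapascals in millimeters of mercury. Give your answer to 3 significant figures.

1 MPa = 7500.62 mmHg.
Thus 7.53 × 7500.62 ≈ 56500 mmHg.

56500 mmHg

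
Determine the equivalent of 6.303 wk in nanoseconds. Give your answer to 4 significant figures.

1 wk = 6.04800e+14 nanoseconds.
Then 6.303 × 6.04800e+14 ≈ 3.812e+15 ns.

3.812e+15 ns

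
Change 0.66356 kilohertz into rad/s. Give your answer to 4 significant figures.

4169 radians per second

1 kilohertz = 6283.19 rad/s.
So 0.66356 × 6283.19 ≈ 4169 rad/s.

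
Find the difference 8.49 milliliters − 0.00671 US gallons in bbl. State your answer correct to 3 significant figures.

-0.000106 oil barrels

8.49 mL = 5.34005 × 10^-5 bbl and 0.00671 US gal = 0.000159762 bbl.
5.34005 × 10^-5 − 0.000159762 ≈ -0.000106 bbl.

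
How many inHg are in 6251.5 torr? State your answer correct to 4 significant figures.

246.1 inches of mercury

1 torr = 0.0393701 inches of mercury.
Then 6251.5 × 0.0393701 ≈ 246.1 inHg.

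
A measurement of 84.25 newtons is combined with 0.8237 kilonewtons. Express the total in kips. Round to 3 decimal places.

84.25 N = 0.0189402 kip and 0.8237 kN = 0.185175 kip.
0.0189402 + 0.185175 ≈ 0.204 kip.

0.204 kip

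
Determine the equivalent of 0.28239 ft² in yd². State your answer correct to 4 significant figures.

0.03138 square yards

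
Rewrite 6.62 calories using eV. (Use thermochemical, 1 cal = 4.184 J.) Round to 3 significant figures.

1.73 × 10^20 electronvolts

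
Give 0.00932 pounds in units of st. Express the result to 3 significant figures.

0.000666 stone

1 lb = 0.0714286 st.
Then 0.00932 × 0.0714286 ≈ 0.000666 st.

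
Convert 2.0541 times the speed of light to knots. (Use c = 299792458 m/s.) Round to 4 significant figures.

1.197 × 10^9 knots

1 c = 5.82750 × 10^8 knots.
Thus 2.0541 × 5.82750 × 10^8 ≈ 1.197 × 10^9 kn.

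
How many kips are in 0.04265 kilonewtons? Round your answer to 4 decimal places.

0.0096 kip

1 kN = 0.224809 kips.
Then 0.04265 × 0.224809 ≈ 0.0096 kip.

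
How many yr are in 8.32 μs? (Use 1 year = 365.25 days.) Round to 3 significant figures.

2.64e-13 yr

1 μs = 3.16881e-14 yr.
So 8.32 × 3.16881e-14 ≈ 2.64e-13 yr.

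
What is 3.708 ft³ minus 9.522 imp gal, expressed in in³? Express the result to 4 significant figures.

3766 in³

3.708 ft³ = 6407.42 in³ and 9.522 imp gal = 2641.59 in³.
6407.42 − 2641.59 ≈ 3766 in³.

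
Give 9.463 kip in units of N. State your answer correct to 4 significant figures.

42090 newtons

1 kip = 4448.22 N.
Thus 9.463 × 4448.22 ≈ 42090 N.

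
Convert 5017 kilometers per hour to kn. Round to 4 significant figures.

2709 knots

1 kilometer per hour = 0.539957 knots.
5017 × 0.539957 ≈ 2709 kn.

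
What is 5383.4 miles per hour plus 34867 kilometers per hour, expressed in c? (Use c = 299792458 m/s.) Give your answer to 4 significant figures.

5383.4 mph = 8.02754 × 10^-6 c and 34867 km/h = 3.23066 × 10^-5 c.
8.02754 × 10^-6 + 3.23066 × 10^-5 ≈ 4.033 × 10^-5 c.

4.033 × 10^-5 times the speed of light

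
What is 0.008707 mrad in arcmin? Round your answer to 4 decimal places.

1 mrad = 3.43775 arcmin.
Then 0.008707 × 3.43775 ≈ 0.0299 arcmin.

0.0299 arcmin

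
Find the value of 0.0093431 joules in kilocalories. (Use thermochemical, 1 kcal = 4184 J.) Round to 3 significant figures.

1 joule = 0.000239006 kilocalories.
So 0.0093431 × 0.000239006 ≈ 2.23e-6 kcal.

2.23e-6 kcal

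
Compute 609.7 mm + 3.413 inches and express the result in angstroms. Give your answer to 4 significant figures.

609.7 mm = 6.09700e+9 Å and 3.413 in = 8.66902e+8 Å.
6.09700e+9 + 8.66902e+8 ≈ 6.964e+9 Å.

6.964e+9 angstroms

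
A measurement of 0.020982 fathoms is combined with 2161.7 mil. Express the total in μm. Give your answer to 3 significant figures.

93300 μm

0.020982 fathom = 38371.9 μm and 2161.7 mil = 54907.2 μm.
38371.9 + 54907.2 ≈ 93300 μm.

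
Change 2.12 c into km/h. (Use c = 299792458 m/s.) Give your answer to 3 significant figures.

1 c = 1.07925e+9 kilometers per hour.
Then 2.12 × 1.07925e+9 ≈ 2.29e+9 km/h.

2.29e+9 km/h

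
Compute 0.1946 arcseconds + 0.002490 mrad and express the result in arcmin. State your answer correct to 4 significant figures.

0.01180 arcmin

0.1946 arcsec = 0.00324333 arcmin and 0.002490 mrad = 0.00855999 arcmin.
0.00324333 + 0.00855999 ≈ 0.01180 arcmin.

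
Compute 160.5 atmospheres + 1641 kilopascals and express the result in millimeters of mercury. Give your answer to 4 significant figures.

160.5 atm = 121980 mmHg and 1641 kPa = 12308.5 mmHg.
121980 + 12308.5 ≈ 134300 mmHg.

134300 mmHg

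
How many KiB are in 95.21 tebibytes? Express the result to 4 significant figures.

1.022e+11 KiB

1 tebibyte = 1.07374e+9 kibibytes.
95.21 × 1.07374e+9 ≈ 1.022e+11 KiB.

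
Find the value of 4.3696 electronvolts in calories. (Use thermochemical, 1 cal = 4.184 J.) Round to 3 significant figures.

1 electronvolt = 3.82929e-20 cal.
Then 4.3696 × 3.82929e-20 ≈ 1.67e-19 cal.

1.67e-19 calories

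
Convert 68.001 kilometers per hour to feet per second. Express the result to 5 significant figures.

61.972 feet per second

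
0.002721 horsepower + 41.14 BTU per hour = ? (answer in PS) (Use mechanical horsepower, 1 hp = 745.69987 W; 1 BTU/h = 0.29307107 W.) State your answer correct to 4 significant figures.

0.01915 metric horsepower

0.002721 hp = 0.00275874 PS and 41.14 BTU/h = 0.0163929 PS.
0.00275874 + 0.0163929 ≈ 0.01915 PS.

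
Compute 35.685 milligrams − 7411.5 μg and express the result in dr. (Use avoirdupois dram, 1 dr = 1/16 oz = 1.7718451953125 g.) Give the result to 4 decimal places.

35.685 mg = 0.0201400 dr and 7411.5 μg = 0.00418293 dr.
0.0201400 − 0.00418293 ≈ 0.0160 dr.

0.0160 drams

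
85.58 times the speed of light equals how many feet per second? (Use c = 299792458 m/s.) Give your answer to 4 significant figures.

1 c = 9.83571e+8 feet per second.
Then 85.58 × 9.83571e+8 ≈ 8.417e+10 ft/s.

8.417e+10 ft/s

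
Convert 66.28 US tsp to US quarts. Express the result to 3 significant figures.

0.345 US qt

1 US tsp = 0.00520833 US quarts.
66.28 × 0.00520833 ≈ 0.345 US qt.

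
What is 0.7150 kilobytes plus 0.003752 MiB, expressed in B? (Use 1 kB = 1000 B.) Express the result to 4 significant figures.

4649 B

0.7150 kB = 715.000 B and 0.003752 MiB = 3934.26 B.
715.000 + 3934.26 ≈ 4649 B.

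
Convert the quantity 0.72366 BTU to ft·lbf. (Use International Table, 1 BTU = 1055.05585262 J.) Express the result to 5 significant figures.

563.13 foot-pounds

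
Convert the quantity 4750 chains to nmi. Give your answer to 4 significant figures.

1 chain = 0.0108622 nautical miles.
Thus 4750 × 0.0108622 ≈ 51.60 nmi.

51.60 nmi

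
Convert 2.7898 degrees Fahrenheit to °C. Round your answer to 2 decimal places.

°F = °C × 9/5 + 32.
Applying the formula gives -16.23 °C.

-16.23 °C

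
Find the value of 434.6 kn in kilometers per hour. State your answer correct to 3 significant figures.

1 kn = 1.85200 km/h.
So 434.6 × 1.85200 ≈ 805 km/h.

805 kilometers per hour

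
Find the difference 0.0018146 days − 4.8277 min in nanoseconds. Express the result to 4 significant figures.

-1.329e+11 nanoseconds

0.0018146 d = 1.56781e+11 ns and 4.8277 min = 2.89662e+11 ns.
1.56781e+11 − 2.89662e+11 ≈ -1.329e+11 ns.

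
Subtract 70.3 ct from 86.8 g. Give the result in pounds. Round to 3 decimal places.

0.160 pounds

86.8 g = 0.191361 lb and 70.3 ct = 0.0309970 lb.
0.191361 − 0.0309970 ≈ 0.160 lb.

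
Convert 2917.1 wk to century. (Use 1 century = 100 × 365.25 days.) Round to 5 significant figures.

1 week = 0.000191650 century.
Then 2917.1 × 0.000191650 ≈ 0.55906 century.

0.55906 century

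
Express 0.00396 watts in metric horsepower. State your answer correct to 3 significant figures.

5.38e-6 PS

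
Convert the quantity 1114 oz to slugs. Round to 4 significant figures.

2.164 slugs

1 oz = 0.00194256 slug.
1114 × 0.00194256 ≈ 2.164 slug.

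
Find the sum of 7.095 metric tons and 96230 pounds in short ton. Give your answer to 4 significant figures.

55.94 short ton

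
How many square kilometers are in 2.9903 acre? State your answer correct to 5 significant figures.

0.012101 square kilometers

1 acre = 0.00404686 km².
2.9903 × 0.00404686 ≈ 0.012101 km².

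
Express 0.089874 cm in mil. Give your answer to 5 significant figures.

35.383 mils

1 cm = 393.701 mils.
Thus 0.089874 × 393.701 ≈ 35.383 mil.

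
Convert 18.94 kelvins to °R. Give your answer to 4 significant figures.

°R = K × 9/5.
Applying the formula gives 34.09 °R.

34.09 °R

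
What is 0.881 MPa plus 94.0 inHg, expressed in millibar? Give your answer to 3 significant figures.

12000 mbar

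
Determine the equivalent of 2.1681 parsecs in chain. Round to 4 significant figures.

1 pc = 1.53388e+15 chain.
2.1681 × 1.53388e+15 ≈ 3.326e+15 chain.

3.326e+15 chains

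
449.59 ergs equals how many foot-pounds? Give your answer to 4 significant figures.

3.316e-5 foot-pounds

1 erg = 7.37562e-8 ft·lbf.
Thus 449.59 × 7.37562e-8 ≈ 3.316e-5 ft·lbf.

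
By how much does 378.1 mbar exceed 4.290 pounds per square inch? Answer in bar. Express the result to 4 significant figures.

0.08231 bar

378.1 mbar = 0.3781000 bar and 4.290 psi = 0.2957851 bar.
0.3781000 − 0.2957851 ≈ 0.08231 bar.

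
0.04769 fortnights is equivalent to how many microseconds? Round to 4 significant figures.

1 fortnight = 1.20960 × 10^12 microseconds.
Then 0.04769 × 1.20960 × 10^12 ≈ 5.769 × 10^10 μs.

5.769 × 10^10 μs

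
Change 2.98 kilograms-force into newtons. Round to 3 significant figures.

1 kilogram-force = 9.80665 N.
Then 2.98 × 9.80665 ≈ 29.2 N.

29.2 N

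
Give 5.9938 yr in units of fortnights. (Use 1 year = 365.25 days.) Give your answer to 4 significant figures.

156.4 fortnight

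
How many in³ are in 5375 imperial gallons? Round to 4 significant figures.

1.491 × 10^6 in³

1 imperial gallon = 277.419 in³.
5375 × 277.419 ≈ 1.491 × 10^6 in³.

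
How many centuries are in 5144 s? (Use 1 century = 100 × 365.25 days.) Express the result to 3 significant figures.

1 second = 3.16881 × 10^-10 century.
So 5144 × 3.16881 × 10^-10 ≈ 1.63 × 10^-6 century.

1.63 × 10^-6 century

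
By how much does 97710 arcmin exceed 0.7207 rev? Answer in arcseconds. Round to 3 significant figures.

4.93 × 10^6 arcsec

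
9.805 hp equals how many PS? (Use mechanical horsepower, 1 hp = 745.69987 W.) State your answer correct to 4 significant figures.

1 hp = 1.01387 metric horsepower.
So 9.805 × 1.01387 ≈ 9.941 PS.

9.941 PS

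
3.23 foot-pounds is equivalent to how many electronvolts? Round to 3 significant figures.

2.73 × 10^19 eV

1 ft·lbf = 8.46235 × 10^18 eV.
So 3.23 × 8.46235 × 10^18 ≈ 2.73 × 10^19 eV.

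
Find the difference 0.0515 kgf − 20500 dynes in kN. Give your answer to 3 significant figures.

0.0515 kgf = 0.000505042 kN and 20500 dyn = 0.000205000 kN.
0.000505042 − 0.000205000 ≈ 0.000300 kN.

0.000300 kilonewtons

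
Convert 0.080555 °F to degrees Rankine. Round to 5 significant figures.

459.75 °R

°R = °F + 459.67.
Applying the formula gives 459.75 °R.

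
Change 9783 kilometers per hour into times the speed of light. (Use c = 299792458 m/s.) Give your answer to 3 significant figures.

9.06e-6 c

1 km/h = 9.26567e-10 c.
9783 × 9.26567e-10 ≈ 9.06e-6 c.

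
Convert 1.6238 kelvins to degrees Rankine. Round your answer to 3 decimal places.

°R = K × 9/5.
Applying the formula gives 2.923 °R.

2.923 degrees Rankine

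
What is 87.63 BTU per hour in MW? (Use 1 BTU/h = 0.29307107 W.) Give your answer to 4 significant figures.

1 BTU per hour = 2.93071e-7 MW.
Then 87.63 × 2.93071e-7 ≈ 2.568e-5 MW.

2.568e-5 megawatts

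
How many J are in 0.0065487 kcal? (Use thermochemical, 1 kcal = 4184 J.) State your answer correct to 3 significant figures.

27.4 joules

1 kilocalorie = 4184.00 joules.
Then 0.0065487 × 4184.00 ≈ 27.4 J.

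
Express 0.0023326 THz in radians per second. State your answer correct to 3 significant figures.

1.47e+10 radians per second

1 terahertz = 6.28319e+12 rad/s.
0.0023326 × 6.28319e+12 ≈ 1.47e+10 rad/s.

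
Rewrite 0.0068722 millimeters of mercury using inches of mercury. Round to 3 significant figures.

1 mmHg = 0.0393701 inHg.
Then 0.0068722 × 0.0393701 ≈ 0.000271 inHg.

0.000271 inHg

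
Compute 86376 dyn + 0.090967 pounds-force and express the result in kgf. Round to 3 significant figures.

0.129 kilograms-force

86376 dyn = 0.0880790 kgf and 0.090967 lbf = 0.0412619 kgf.
0.0880790 + 0.0412619 ≈ 0.129 kgf.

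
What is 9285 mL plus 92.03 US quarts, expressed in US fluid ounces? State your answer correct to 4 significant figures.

9285 mL = 313.963 US fl oz and 92.03 US qt = 2944.96 US fl oz.
313.963 + 2944.96 ≈ 3259 US fl oz.

3259 US fl oz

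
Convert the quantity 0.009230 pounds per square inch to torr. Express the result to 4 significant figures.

0.4773 torr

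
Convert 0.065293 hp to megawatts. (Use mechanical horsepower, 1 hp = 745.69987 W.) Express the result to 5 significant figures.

4.8689 × 10^-5 megawatts

1 hp = 0.000745700 megawatts.
Thus 0.065293 × 0.000745700 ≈ 4.8689 × 10^-5 MW.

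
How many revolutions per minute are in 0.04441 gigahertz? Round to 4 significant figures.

2.665 × 10^9 rpm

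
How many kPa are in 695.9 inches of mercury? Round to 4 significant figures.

1 inch of mercury = 3.38639 kilopascals.
Then 695.9 × 3.38639 ≈ 2357 kPa.

2357 kPa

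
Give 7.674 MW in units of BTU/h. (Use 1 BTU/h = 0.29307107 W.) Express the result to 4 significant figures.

2.618 × 10^7 BTU per hour

1 megawatt = 3.41214 × 10^6 BTU/h.
Then 7.674 × 3.41214 × 10^6 ≈ 2.618 × 10^7 BTU/h.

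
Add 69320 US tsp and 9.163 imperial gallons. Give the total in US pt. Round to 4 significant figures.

810.1 US pints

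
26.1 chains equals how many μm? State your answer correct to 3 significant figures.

5.25e+8 μm

1 chain = 2.01168e+7 μm.
26.1 × 2.01168e+7 ≈ 5.25e+8 μm.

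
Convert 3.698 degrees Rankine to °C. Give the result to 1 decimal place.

-271.1 degrees Celsius

°R = (°C + 273.15) × 9/5.
Applying the formula gives -271.1 °C.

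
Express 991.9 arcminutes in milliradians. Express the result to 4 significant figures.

1 arcminute = 0.290888 milliradians.
991.9 × 0.290888 ≈ 288.5 mrad.

288.5 mrad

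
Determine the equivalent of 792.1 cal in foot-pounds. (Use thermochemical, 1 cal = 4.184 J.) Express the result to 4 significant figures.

2444 ft·lbf

1 cal = 3.08596 ft·lbf.
Thus 792.1 × 3.08596 ≈ 2444 ft·lbf.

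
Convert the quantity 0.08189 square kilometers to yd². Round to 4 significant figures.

1 km² = 1.19599 × 10^6 yd².
So 0.08189 × 1.19599 × 10^6 ≈ 97940 yd².

97940 square yards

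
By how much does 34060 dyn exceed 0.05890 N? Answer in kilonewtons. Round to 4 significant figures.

0.0002817 kN

34060 dyn = 0.000340600 kN and 0.05890 N = 5.89000 × 10^-5 kN.
0.000340600 − 5.89000 × 10^-5 ≈ 0.0002817 kN.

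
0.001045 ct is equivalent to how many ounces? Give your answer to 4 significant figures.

1 carat = 0.00705479 ounces.
Thus 0.001045 × 0.00705479 ≈ 7.372 × 10^-6 oz.

7.372 × 10^-6 oz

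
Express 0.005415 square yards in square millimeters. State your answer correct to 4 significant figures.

1 square yard = 836127 mm².
0.005415 × 836127 ≈ 4528 mm².

4528 square millimeters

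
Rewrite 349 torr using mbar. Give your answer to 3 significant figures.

1 torr = 1.33322 millibar.
Then 349 × 1.33322 ≈ 465 mbar.

465 mbar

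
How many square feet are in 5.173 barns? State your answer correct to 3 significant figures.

1 barn = 1.07639e-27 ft².
Thus 5.173 × 1.07639e-27 ≈ 5.57e-27 ft².

5.57e-27 ft²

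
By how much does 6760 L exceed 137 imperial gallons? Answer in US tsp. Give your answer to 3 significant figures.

1.25 × 10^6 US teaspoons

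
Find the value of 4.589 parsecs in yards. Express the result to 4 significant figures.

1.549 × 10^17 yards

1 parsec = 3.37454 × 10^16 yd.
4.589 × 3.37454 × 10^16 ≈ 1.549 × 10^17 yd.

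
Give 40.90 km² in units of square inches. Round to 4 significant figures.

6.340e+10 in²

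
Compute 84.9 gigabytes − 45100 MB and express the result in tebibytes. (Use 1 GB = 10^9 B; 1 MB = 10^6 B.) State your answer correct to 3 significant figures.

0.0362 TiB

84.9 GB = 0.0772161 TiB and 45100 MB = 0.0410182 TiB.
0.0772161 − 0.0410182 ≈ 0.0362 TiB.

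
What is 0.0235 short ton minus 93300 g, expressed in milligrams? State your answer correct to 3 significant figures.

-7.20e+7 mg

0.0235 short ton = 2.13188e+7 mg and 93300 g = 9.33000e+7 mg.
2.13188e+7 − 9.33000e+7 ≈ -7.20e+7 mg.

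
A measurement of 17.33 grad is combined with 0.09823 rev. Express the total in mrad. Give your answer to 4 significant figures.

17.33 grad = 272.219 mrad and 0.09823 rev = 617.197 mrad.
272.219 + 617.197 ≈ 889.4 mrad.

889.4 milliradians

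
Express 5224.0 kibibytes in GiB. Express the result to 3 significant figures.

1 kibibyte = 9.53674e-7 GiB.
Then 5224.0 × 9.53674e-7 ≈ 0.00498 GiB.

0.00498 gibibytes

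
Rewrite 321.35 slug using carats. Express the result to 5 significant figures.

2.3449 × 10^7 carats

1 slug = 72969.5 ct.
321.35 × 72969.5 ≈ 2.3449 × 10^7 ct.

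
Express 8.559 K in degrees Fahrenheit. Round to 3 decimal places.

-444.264 degrees Fahrenheit

K = (°F + 459.67) × 5/9.
Applying the formula gives -444.264 °F.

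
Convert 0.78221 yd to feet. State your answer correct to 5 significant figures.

2.3466 ft

1 yard = 3.00000 ft.
So 0.78221 × 3.00000 ≈ 2.3466 ft.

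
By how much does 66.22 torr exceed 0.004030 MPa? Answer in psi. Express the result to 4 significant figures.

0.6960 psi

66.22 torr = 1.28048 psi and 0.004030 MPa = 0.584502 psi.
1.28048 − 0.584502 ≈ 0.6960 psi.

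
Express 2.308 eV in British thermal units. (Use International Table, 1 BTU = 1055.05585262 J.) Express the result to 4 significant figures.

3.505e-22 British thermal units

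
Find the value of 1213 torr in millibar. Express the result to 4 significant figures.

1617 millibar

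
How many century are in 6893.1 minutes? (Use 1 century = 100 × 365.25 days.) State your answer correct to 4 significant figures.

1 min = 1.90129 × 10^-8 century.
Thus 6893.1 × 1.90129 × 10^-8 ≈ 0.0001311 century.

0.0001311 century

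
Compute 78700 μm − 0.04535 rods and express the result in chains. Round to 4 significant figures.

-0.007425 chain

78700 μm = 0.00391215 chain and 0.04535 rod = 0.0113375 chain.
0.00391215 − 0.0113375 ≈ -0.007425 chain.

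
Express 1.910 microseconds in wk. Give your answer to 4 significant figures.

1 μs = 1.65344e-12 wk.
Then 1.910 × 1.65344e-12 ≈ 3.158e-12 wk.

3.158e-12 weeks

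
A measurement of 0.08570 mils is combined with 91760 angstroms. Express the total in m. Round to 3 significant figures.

1.14e-5 m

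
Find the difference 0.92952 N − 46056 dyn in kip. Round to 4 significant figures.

0.0001054 kip

0.92952 N = 0.000208964 kip and 46056 dyn = 0.000103538 kip.
0.000208964 − 0.000103538 ≈ 0.0001054 kip.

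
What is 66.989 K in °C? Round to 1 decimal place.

-206.2 °C

K = °C + 273.15.
Applying the formula gives -206.2 °C.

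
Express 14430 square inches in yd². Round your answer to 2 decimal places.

11.13 yd²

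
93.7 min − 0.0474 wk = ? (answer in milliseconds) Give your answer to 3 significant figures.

93.7 min = 5.62200e+6 ms and 0.0474 wk = 2.86675e+7 ms.
5.62200e+6 − 2.86675e+7 ≈ -2.30e+7 ms.

-2.30e+7 ms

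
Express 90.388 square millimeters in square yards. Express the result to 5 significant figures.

1 square millimeter = 1.19599e-6 yd².
Then 90.388 × 1.19599e-6 ≈ 0.00010810 yd².

0.00010810 square yards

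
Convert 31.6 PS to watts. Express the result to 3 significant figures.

1 PS = 735.499 W.
31.6 × 735.499 ≈ 23200 W.

23200 watts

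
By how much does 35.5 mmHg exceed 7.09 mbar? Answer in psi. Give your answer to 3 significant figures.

35.5 mmHg = 0.686456 psi and 7.09 mbar = 0.102832 psi.
0.686456 − 0.102832 ≈ 0.584 psi.

0.584 psi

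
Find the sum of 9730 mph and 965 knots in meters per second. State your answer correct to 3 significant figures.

9730 mph = 4349.70 m/s and 965 kn = 496.439 m/s.
4349.70 + 496.439 ≈ 4850 m/s.

4850 meters per second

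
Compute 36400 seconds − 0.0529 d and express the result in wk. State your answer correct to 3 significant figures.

0.0526 weeks

36400 s = 0.0601852 wk and 0.0529 d = 0.00755714 wk.
0.0601852 − 0.00755714 ≈ 0.0526 wk.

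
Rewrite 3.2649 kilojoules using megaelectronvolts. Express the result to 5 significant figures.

2.0378e+16 MeV

1 kJ = 6.24151e+15 MeV.
So 3.2649 × 6.24151e+15 ≈ 2.0378e+16 MeV.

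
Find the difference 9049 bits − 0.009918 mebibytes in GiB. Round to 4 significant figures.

-8.632 × 10^-6 GiB

9049 bit = 1.05344 × 10^-6 GiB and 0.009918 MiB = 9.68555 × 10^-6 GiB.
1.05344 × 10^-6 − 9.68555 × 10^-6 ≈ -8.632 × 10^-6 GiB.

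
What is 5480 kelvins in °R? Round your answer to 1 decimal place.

°R = K × 9/5.
Applying the formula gives 9864.0 °R.

9864.0 °R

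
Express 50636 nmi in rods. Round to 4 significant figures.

1.865e+7 rods

1 nmi = 368.249 rods.
50636 × 368.249 ≈ 1.865e+7 rod.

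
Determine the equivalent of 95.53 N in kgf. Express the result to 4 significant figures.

9.741 kilograms-force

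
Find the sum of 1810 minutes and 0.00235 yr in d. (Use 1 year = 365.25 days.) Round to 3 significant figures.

1810 min = 1.256944 d and 0.00235 yr = 0.8583375 d.
1.256944 + 0.8583375 ≈ 2.12 d.

2.12 d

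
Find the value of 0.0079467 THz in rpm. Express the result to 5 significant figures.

1 THz = 6.00000e+13 rpm.
Thus 0.0079467 × 6.00000e+13 ≈ 4.7680e+11 rpm.

4.7680e+11 rpm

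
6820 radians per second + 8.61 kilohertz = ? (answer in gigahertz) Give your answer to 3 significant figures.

9.70e-6 gigahertz

6820 rad/s = 1.08544e-6 GHz and 8.61 kHz = 8.61000e-6 GHz.
1.08544e-6 + 8.61000e-6 ≈ 9.70e-6 GHz.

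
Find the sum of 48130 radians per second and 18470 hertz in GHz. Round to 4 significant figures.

2.613 × 10^-5 GHz

48130 rad/s = 7.66013 × 10^-6 GHz and 18470 Hz = 1.84700 × 10^-5 GHz.
7.66013 × 10^-6 + 1.84700 × 10^-5 ≈ 2.613 × 10^-5 GHz.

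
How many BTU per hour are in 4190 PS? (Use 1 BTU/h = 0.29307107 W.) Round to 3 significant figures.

1 metric horsepower = 2509.63 BTU/h.
Then 4190 × 2509.63 ≈ 1.05e+7 BTU/h.

1.05e+7 BTU per hour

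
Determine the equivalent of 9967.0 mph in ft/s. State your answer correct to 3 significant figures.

14600 ft/s

1 mph = 1.46667 feet per second.
Thus 9967.0 × 1.46667 ≈ 14600 ft/s.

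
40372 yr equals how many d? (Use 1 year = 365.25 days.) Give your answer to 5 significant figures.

1 yr = 365.250 days.
So 40372 × 365.250 ≈ 1.4746 × 10^7 d.

1.4746 × 10^7 d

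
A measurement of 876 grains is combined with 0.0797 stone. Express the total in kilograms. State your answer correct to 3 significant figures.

0.563 kilograms

876 gr = 0.0567638 kg and 0.0797 st = 0.506118 kg.
0.0567638 + 0.506118 ≈ 0.563 kg.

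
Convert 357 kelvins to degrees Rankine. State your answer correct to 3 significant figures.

°R = K × 9/5.
Applying the formula gives 643 °R.

643 °R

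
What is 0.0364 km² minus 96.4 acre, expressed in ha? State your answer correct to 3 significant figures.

0.0364 km² = 3.64000 ha and 96.4 acre = 39.0117 ha.
3.64000 − 39.0117 ≈ -35.4 ha.

-35.4 ha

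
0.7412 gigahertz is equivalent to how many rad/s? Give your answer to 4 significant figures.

1 GHz = 6.28319 × 10^9 rad/s.
Thus 0.7412 × 6.28319 × 10^9 ≈ 4.657 × 10^9 rad/s.

4.657 × 10^9 rad/s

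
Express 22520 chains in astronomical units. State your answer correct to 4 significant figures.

1 chain = 1.34473 × 10^-10 au.
So 22520 × 1.34473 × 10^-10 ≈ 3.028 × 10^-6 au.

3.028 × 10^-6 astronomical units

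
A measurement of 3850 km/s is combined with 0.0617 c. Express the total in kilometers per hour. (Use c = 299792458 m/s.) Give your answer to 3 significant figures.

8.04 × 10^7 kilometers per hour

3850 km/s = 1.38600 × 10^7 km/h and 0.0617 c = 6.65899 × 10^7 km/h.
1.38600 × 10^7 + 6.65899 × 10^7 ≈ 8.04 × 10^7 km/h.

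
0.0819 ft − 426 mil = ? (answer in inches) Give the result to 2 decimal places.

0.0819 ft = 0.982800 in and 426 mil = 0.426000 in.
0.982800 − 0.426000 ≈ 0.56 in.

0.56 inches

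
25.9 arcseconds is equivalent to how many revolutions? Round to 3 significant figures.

2.00 × 10^-5 revolutions

1 arcsec = 7.71605 × 10^-7 rev.
25.9 × 7.71605 × 10^-7 ≈ 2.00 × 10^-5 rev.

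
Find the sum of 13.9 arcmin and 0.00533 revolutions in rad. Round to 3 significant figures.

0.0375 rad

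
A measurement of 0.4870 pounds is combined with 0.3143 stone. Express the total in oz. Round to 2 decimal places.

78.20 ounces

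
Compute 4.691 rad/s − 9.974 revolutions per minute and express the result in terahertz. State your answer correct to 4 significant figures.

5.804e-13 THz

4.691 rad/s = 7.46596e-13 THz and 9.974 rpm = 1.66233e-13 THz.
7.46596e-13 − 1.66233e-13 ≈ 5.804e-13 THz.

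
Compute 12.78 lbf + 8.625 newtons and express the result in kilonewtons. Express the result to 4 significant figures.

0.06547 kN

12.78 lbf = 0.0568483 kN and 8.625 N = 0.00862500 kN.
0.0568483 + 0.00862500 ≈ 0.06547 kN.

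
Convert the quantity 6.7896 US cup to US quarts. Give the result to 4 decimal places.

1.6974 US qt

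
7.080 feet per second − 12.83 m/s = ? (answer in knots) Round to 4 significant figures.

7.080 ft/s = 4.19479 kn and 12.83 m/s = 24.9395 kn.
4.19479 − 24.9395 ≈ -20.74 kn.

-20.74 knots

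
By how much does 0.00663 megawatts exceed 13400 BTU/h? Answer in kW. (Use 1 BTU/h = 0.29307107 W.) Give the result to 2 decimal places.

2.70 kilowatts

0.00663 MW = 6.63000 kW and 13400 BTU/h = 3.92715 kW.
6.63000 − 3.92715 ≈ 2.70 kW.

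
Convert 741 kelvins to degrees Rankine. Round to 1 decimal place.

1333.8 degrees Rankine

°R = K × 9/5.
Applying the formula gives 1333.8 °R.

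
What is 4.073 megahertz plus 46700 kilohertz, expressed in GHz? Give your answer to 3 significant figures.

0.0508 GHz

4.073 MHz = 0.00407300 GHz and 46700 kHz = 0.0467000 GHz.
0.00407300 + 0.0467000 ≈ 0.0508 GHz.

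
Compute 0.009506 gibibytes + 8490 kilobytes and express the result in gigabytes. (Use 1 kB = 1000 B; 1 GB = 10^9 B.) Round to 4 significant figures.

0.009506 GiB = 0.0102070 GB and 8490 kB = 0.00849000 GB.
0.0102070 + 0.00849000 ≈ 0.01870 GB.

0.01870 GB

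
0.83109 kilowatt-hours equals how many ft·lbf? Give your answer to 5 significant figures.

2.2067e+6 foot-pounds

1 kWh = 2.65522e+6 foot-pounds.
Then 0.83109 × 2.65522e+6 ≈ 2.2067e+6 ft·lbf.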